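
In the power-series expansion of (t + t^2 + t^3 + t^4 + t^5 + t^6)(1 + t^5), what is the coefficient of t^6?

(t + t^2 + t^3 + t^4 + t^5 + t^6) has coefficients 0,1,1,1,1,1,1 for degrees 0…6.
(1 + t^5) has coefficients 1,0,0,0,0,1,0 for degrees 0…6.
[t^6] = 1·1 + 1·0 + 1·0 + 1·0 + 1·0 + 1·1 = 2.

2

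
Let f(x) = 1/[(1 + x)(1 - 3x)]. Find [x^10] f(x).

44287

The denominator gives the recurrence a_n = 2a_(n−1) + 3a_(n−2) for n ≥ 2; the numerator fixes a_0 = 1, a_1 = 2.
Iterating: 1, 2, 7, 20, 61, 182, 547, 1640, 4921, 14762, 44287, so a_10 = 44287.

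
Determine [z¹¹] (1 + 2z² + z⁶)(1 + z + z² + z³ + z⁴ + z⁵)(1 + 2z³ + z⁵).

(1 + 2z² + z⁶) has coefficients 1,0,2,0,0,0,1 for degrees 0…6.
(1 + z + z² + z³ + z⁴ + z⁵) has coefficients 1,1,1,1,1,1,0,0,0,0,0,0 for degrees 0…11.
Finally multiplying by (1 + 2z³ + z⁵), the product of all factors after the first has coefficients 1,1,1,3,3,4,3,3,3,1,1,0 for degrees 0…11.
[z¹¹] = 1·0 + 2·1 + 1·4 = 6.

6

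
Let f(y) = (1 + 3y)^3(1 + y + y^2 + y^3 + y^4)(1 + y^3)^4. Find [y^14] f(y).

(1 + 3y)^3 has coefficients 1,9,27,27 for degrees 0…3.
(1 + y + y^2 + y^3 + y^4) has coefficients 1,1,1,1,1,0,0,0,0,0,0,0,0,0,0 for degrees 0…14.
Finally multiplying by (1 + y^3)^4, the product of all factors after the first has coefficients 1,1,1,5,5,4,10,10,6,10,10,4,5,5,1 for degrees 0…14.
[y^14] = 1·1 + 9·5 + 27·5 + 27·4 = 289.

289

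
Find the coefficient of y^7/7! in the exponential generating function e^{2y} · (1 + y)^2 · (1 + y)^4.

261536

The EGF product rule gives c_7 = Σ_{k_1+k_2+k_3=7} C(7; k_1,k_2,k_3) · ∏ g_i(k_i), where e^{2y} gives (2)^k; (1+y)^2 gives the falling factorial (2)_k; (1+y)^4 gives the falling factorial (4)_k.
g_1(k) for k = 0…7: 1, 2, 4, 8, 16, 32, 64, 128.
g_2(k) for k = 0…7: 1, 2, 2, 0, 0, 0, 0, 0.
g_3(k) for k = 0…7: 1, 4, 12, 24, 24, 0, 0, 0.
First combine the last two factors: h(k) = Σ_j C(k,j)·g_2(j)·g_3(k−j) for k = 0…7: 1, 6, 30, 120, 360, 720, 720, 0.
c_7 = Σ_k C(7,k)·g_1(k)·h(7−k) = 7·2·720 + 21·4·720 + 35·8·360 + 35·16·120 + 21·32·30 + 7·64·6 + 1·128·1 = 10080 + 60480 + 100800 + 67200 + 20160 + 2688 + 128 = 261536.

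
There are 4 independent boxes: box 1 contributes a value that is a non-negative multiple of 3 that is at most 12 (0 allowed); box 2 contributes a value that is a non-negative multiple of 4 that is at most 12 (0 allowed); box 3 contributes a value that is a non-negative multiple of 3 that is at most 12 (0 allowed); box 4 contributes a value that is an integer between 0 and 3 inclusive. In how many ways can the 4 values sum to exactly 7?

The generating function for the choices is (1 + x³ + x⁶ + x⁹ + x¹²)·(1 + x⁴ + x⁸ + x¹²)·(1 + x³ + x⁶ + x⁹ + x¹²)·(1 + x + x² + x³); the count is [x⁷].
(1 + x³ + x⁶ + x⁹ + x¹²) has coefficients 1,0,0,1,0,0,1,0 for degrees 0…7.
(1 + x⁴ + x⁸ + x¹²) has coefficients 1,0,0,0,1,0,0,0 for degrees 0…7.
Multiplying by (1 + x³ + x⁶ + x⁹ + x¹²) gives running coefficients 1,0,0,1,1,0,1,1 for degrees 0…7.
Finally multiplying by (1 + x + x² + x³), the product of all factors after the first has coefficients 1,1,1,2,2,2,3,3 for degrees 0…7.
[x⁷] = 1·3 + 1·2 + 1·1 = 6.

6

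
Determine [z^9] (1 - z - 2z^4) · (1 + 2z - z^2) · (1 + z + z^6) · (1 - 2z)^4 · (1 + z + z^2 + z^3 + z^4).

(1 - z - 2z^4) has coefficients 1,-1,0,0,-2 for degrees 0…4.
(1 + 2z - z^2) has coefficients 1,2,-1,0,0,0,0,0,0,0 for degrees 0…9.
Multiplying by (1 + z + z^6) gives running coefficients 1,3,1,-1,0,0,1,2,-1,0 for degrees 0…9.
Multiplying by (1 - 2z)^4 gives running coefficients 1,-5,1,31,-48,-8,49,-22,7,24 for degrees 0…9.
Finally multiplying by (1 + z + z^2 + z^3 + z^4), the product of all factors after the first has coefficients 1,-4,-3,28,-20,-29,25,2,-22,50 for degrees 0…9.
[z^9] = 1·50 − 1·(-22) − 2·(-29) = 130.

130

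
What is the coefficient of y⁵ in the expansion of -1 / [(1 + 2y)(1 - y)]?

21

Partial fractions give a closed form: a_n = (-2/3)·(-2)^n + (-1/3)·1^n.
At n = 5: a_5 = 21.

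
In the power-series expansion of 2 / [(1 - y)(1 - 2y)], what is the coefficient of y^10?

4094

Partial fractions give a closed form: a_n = (-2)·1^n + (4)·2^n.
At n = 10: a_10 = 4094.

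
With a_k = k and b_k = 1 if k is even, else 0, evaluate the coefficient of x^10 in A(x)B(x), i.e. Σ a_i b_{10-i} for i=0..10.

30

This is [x^10] in the product of the two ordinary generating functions.
Σ = 0·1 + 1·0 + 2·1 + 3·0 + 4·1 + 5·0 + 6·1 + 7·0 + 8·1 + 9·0 + 10·1 = 30.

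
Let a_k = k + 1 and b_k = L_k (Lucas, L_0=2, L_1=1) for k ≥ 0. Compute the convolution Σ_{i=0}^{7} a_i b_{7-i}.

187

The convolution is the x^7 coefficient of A(x)B(x).
Σ = 1·29 + 2·18 + 3·11 + 4·7 + 5·4 + 6·3 + 7·1 + 8·2 = 187.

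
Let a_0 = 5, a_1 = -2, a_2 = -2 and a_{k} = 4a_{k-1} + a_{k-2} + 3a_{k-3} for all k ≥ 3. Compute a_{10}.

79357

The ordinary generating function has denominator 1 - 4t - t^2 - 3t^3.
Iterating the recurrence: a_0,…,a_{10} = 5, -2, -2, 5, 12, 47, 215, 943, 4128, 18100, 79357.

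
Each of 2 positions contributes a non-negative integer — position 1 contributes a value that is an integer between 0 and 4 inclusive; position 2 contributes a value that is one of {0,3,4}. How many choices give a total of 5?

The generating function for the choices is (1 + x + x^2 + x^3 + x^4)·(1 + x^3 + x^4); the count is [x^5].
(1 + x + x^2 + x^3 + x^4) has coefficients 1,1,1,1,1 for degrees 0…4.
(1 + x^3 + x^4) has coefficients 1,0,0,1,1,0 for degrees 0…5.
[x^5] = 1·0 + 1·1 + 1·1 + 1·0 + 1·0 = 2.

2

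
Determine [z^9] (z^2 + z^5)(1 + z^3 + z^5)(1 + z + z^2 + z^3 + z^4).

4

(z^2 + z^5) has coefficients 0,0,1,0,0,1 for degrees 0…5.
(1 + z^3 + z^5) has coefficients 1,0,0,1,0,1,0,0,0,0 for degrees 0…9.
Finally multiplying by (1 + z + z^2 + z^3 + z^4), the product of all factors after the first has coefficients 1,1,1,2,2,2,2,2,1,1 for degrees 0…9.
[z^9] = 1·2 + 1·2 = 4.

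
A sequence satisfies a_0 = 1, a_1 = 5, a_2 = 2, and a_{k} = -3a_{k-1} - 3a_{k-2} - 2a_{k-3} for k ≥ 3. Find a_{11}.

The ordinary generating function has denominator 1 + 3t + 3t^2 + 2t^3.
Iterating the recurrence: a_0,…,a_{11} = 1, 5, 2, -23, 53, -94, 169, -331, 674, -1367, 2741, -5470.

-5470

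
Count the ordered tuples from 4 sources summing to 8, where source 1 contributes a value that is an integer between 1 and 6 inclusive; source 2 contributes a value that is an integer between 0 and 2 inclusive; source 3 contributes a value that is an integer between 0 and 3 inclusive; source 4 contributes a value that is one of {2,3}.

23

The generating function for the choices is (y + y² + y³ + y⁴ + y⁵ + y⁶)·(1 + y + y²)·(1 + y + y² + y³)·(y² + y³); the count is [y⁸].
(y + y² + y³ + y⁴ + y⁵ + y⁶) has coefficients 0,1,1,1,1,1,1 for degrees 0…6.
(1 + y + y²) has coefficients 1,1,1,0,0,0,0,0,0 for degrees 0…8.
Multiplying by (1 + y + y² + y³) gives running coefficients 1,2,3,3,2,1,0,0,0 for degrees 0…8.
Finally multiplying by (y² + y³), the product of all factors after the first has coefficients 0,0,1,3,5,6,5,3,1 for degrees 0…8.
[y⁸] = 1·3 + 1·5 + 1·6 + 1·5 + 1·3 + 1·1 = 23.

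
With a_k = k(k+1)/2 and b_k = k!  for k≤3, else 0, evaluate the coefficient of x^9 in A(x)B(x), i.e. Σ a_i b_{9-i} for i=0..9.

263

This is [x^9] in the product of the two ordinary generating functions.
Σ = 0·0 + 1·0 + 3·0 + 6·0 + 10·0 + 15·0 + 21·6 + 28·2 + 36·1 + 45·1 = 263.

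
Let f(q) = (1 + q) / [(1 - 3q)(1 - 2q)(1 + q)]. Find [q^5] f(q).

The denominator gives the recurrence a_n = 4a_(n−1) − a_(n−2) − 6a_(n−3) for n ≥ 3; the numerator fixes a_0 = 1, a_1 = 5, a_2 = 19.
Iterating: 1, 5, 19, 65, 211, 665, so a_5 = 665.

665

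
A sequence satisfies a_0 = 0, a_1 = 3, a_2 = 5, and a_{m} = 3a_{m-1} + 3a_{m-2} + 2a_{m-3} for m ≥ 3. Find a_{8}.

21449

The ordinary generating function has denominator 1 - 3z - 3z^2 - 2z^3.
Iterating the recurrence: a_0,…,a_{8} = 0, 3, 5, 24, 93, 361, 1410, 5499, 21449.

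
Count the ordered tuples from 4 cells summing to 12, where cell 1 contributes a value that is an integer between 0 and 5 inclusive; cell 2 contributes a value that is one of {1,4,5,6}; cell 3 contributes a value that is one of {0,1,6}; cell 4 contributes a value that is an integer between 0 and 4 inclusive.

The generating function for the choices is (1 + z + z^2 + z^3 + z^4 + z^5)·(z + z^4 + z^5 + z^6)·(1 + z + z^6)·(1 + z + z^2 + z^3 + z^4); the count is [z^12].
(1 + z + z^2 + z^3 + z^4 + z^5) has coefficients 1,1,1,1,1,1 for degrees 0…5.
(z + z^4 + z^5 + z^6) has coefficients 0,1,0,0,1,1,1,0,0,0,0,0,0 for degrees 0…12.
Multiplying by (1 + z + z^6) gives running coefficients 0,1,1,0,1,2,2,2,0,0,1,1,1 for degrees 0…12.
Finally multiplying by (1 + z + z^2 + z^3 + z^4), the product of all factors after the first has coefficients 0,1,2,2,3,5,6,7,7,6,5,4,3 for degrees 0…12.
[z^12] = 1·3 + 1·4 + 1·5 + 1·6 + 1·7 + 1·7 = 32.

32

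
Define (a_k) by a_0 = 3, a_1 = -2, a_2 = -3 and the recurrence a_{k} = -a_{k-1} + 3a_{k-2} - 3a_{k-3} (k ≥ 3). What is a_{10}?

4257

The ordinary generating function has denominator 1 + q - 3q^2 + 3q^3.
Iterating the recurrence: a_0,…,a_{10} = 3, -2, -3, -12, 9, -36, 99, -234, 639, -1638, 4257.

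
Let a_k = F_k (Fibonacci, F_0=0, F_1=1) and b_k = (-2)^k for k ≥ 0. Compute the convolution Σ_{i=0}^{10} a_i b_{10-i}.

This is [x^10] in the product of the two ordinary generating functions.
Σ = 0·1024 + 1·(-512) + 1·256 + 2·(-128) + 3·64 + 5·(-32) + 8·16 + 13·(-8) + 21·4 + 34·(-2) + 55·1 = -385.

-385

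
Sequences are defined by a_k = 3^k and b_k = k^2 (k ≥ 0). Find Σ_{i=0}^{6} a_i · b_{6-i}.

1065

This is [x^6] in the product of the two ordinary generating functions.
Σ = 1·36 + 3·25 + 9·16 + 27·9 + 81·4 + 243·1 + 729·0 = 1065.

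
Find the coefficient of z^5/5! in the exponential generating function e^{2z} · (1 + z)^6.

12032

The EGF product rule gives c_5 = Σ_{k_1+k_2=5} C(5; k_1,k_2) · ∏ g_i(k_i), where e^{2z} gives (2)^k; (1+z)^6 gives the falling factorial (6)_k.
g_1(k) for k = 0…5: 1, 2, 4, 8, 16, 32.
g_2(k) for k = 0…5: 1, 6, 30, 120, 360, 720.
c_5 = Σ_k C(5,k)·g_1(k)·g_2(5−k) = 1·1·720 + 5·2·360 + 10·4·120 + 10·8·30 + 5·16·6 + 1·32·1 = 720 + 3600 + 4800 + 2400 + 480 + 32 = 12032.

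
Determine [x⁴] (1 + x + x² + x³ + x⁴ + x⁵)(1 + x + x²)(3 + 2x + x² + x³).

20

(1 + x + x² + x³ + x⁴ + x⁵) has coefficients 1,1,1,1,1 for degrees 0…4.
(1 + x + x²) has coefficients 1,1,1,0,0 for degrees 0…4.
Finally multiplying by (3 + 2x + x² + x³), the product of all factors after the first has coefficients 3,5,6,4,2 for degrees 0…4.
[x⁴] = 1·2 + 1·4 + 1·6 + 1·5 + 1·3 = 20.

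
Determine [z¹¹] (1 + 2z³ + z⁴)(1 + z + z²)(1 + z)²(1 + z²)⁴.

79

(1 + 2z³ + z⁴) has coefficients 1,0,0,2,1 for degrees 0…4.
(1 + z + z²) has coefficients 1,1,1,0,0,0,0,0,0,0,0,0 for degrees 0…11.
Multiplying by (1 + z)² gives running coefficients 1,3,4,3,1,0,0,0,0,0,0,0 for degrees 0…11.
Finally multiplying by (1 + z²)⁴, the product of all factors after the first has coefficients 1,3,8,15,23,30,32,30,23,15,8,3 for degrees 0…11.
[z¹¹] = 1·3 + 2·23 + 1·30 = 79.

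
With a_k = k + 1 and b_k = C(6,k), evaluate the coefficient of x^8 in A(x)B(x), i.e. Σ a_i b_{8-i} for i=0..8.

384

Write out a_i and b_{8-i} for i = 0,…,8 and sum the products.
Σ = 1·0 + 2·0 + 3·1 + 4·6 + 5·15 + 6·20 + 7·15 + 8·6 + 9·1 = 384.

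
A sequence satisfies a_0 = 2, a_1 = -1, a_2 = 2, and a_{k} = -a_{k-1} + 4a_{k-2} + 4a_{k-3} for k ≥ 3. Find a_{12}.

The ordinary generating function has denominator 1 + z - 4z^2 - 4z^3.
Iterating the recurrence: a_0,…,a_{12} = 2, -1, 2, 2, 2, 14, 2, 62, 2, 254, 2, 1022, 2.

2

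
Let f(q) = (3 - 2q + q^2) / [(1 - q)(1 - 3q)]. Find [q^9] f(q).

The denominator gives the recurrence a_n = 4a_(n−1) − 3a_(n−2) for n ≥ 3; the numerator fixes a_0 = 3, a_1 = 10, a_2 = 32.
Iterating: 3, 10, 32, 98, 296, 890, 2672, 8018, 24056, 72170, so a_9 = 72170.

72170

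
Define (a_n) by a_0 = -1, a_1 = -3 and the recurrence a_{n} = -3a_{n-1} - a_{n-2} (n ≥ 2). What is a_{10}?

The ordinary generating function has denominator 1 + 3y + y^2.
Iterating the recurrence: a_0,…,a_{10} = -1, -3, 10, -27, 71, -186, 487, -1275, 3338, -8739, 22879.

22879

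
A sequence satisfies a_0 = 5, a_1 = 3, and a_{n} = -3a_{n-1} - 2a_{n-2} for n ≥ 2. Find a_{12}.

-32755

The ordinary generating function has denominator 1 + 3q + 2q^2.
Iterating the recurrence: a_0,…,a_{12} = 5, 3, -19, 51, -115, 243, -499, 1011, -2035, 4083, -8179, 16371, -32755.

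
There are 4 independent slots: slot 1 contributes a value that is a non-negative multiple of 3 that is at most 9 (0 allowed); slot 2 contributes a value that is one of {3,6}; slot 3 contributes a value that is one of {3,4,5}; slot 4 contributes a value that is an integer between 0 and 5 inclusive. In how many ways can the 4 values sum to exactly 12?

10

The generating function for the choices is (1 + z³ + z⁶ + z⁹)·(z³ + z⁶)·(z³ + z⁴ + z⁵)·(1 + z + z² + z³ + z⁴ + z⁵); the count is [z¹²].
(1 + z³ + z⁶ + z⁹) has coefficients 1,0,0,1,0,0,1,0,0,1 for degrees 0…9.
(z³ + z⁶) has coefficients 0,0,0,1,0,0,1,0,0,0,0,0,0 for degrees 0…12.
Multiplying by (z³ + z⁴ + z⁵) gives running coefficients 0,0,0,0,0,0,1,1,1,1,1,1,0 for degrees 0…12.
Finally multiplying by (1 + z + z² + z³ + z⁴ + z⁵), the product of all factors after the first has coefficients 0,0,0,0,0,0,1,2,3,4,5,6,5 for degrees 0…12.
[z¹²] = 1·5 + 1·4 + 1·1 + 1·0 = 10.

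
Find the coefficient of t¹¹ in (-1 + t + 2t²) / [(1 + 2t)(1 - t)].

The denominator gives the recurrence a_n = −a_(n−1) + 2a_(n−2) for n ≥ 3; the numerator fixes a_0 = -1, a_1 = 2, a_2 = -2.
Iterating: -1, 2, -2, 6, -10, 22, -42, 86, -170, 342, -682, 1366, so a_11 = 1366.

1366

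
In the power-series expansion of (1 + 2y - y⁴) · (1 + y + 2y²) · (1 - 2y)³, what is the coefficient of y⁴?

-1

(1 + 2y - y⁴) has coefficients 1,2,0,0,-1 for degrees 0…4.
(1 + y + 2y²) has coefficients 1,1,2,0,0 for degrees 0…4.
Finally multiplying by (1 - 2y)³, the product of all factors after the first has coefficients 1,-5,8,-8,16 for degrees 0…4.
[y⁴] = 1·16 + 2·(-8) − 1·1 = -1.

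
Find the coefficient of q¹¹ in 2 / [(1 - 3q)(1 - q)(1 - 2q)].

1577940

The denominator gives the recurrence a_n = 6a_(n−1) − 11a_(n−2) + 6a_(n−3) for n ≥ 3; the numerator fixes a_0 = 2, a_1 = 12, a_2 = 50.
Iterating: 2, 12, 50, 180, 602, 1932, 6050, 18660, 57002, 173052, 523250, 1577940, so a_11 = 1577940.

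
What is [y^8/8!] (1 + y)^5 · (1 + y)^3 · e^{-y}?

The EGF product rule gives c_8 = Σ_{k_1+k_2+k_3=8} C(8; k_1,k_2,k_3) · ∏ g_i(k_i), where (1+y)^5 gives the falling factorial (5)_k; (1+y)^3 gives the falling factorial (3)_k; e^{-y} gives (-1)^k.
g_1(k) for k = 0…8: 1, 5, 20, 60, 120, 120, 0, 0, 0.
g_2(k) for k = 0…8: 1, 3, 6, 6, 0, 0, 0, 0, 0.
g_3(k) for k = 0…8: 1, -1, 1, -1, 1, -1, 1, -1, 1.
First combine the last two factors: h(k) = Σ_j C(k,j)·g_2(j)·g_3(k−j) for k = 0…8: 1, 2, 1, -4, 1, 14, -47, 104, -191.
c_8 = Σ_k C(8,k)·g_1(k)·h(8−k) = 1·1·(-191) + 8·5·104 + 28·20·(-47) + 56·60·14 + 70·120·1 + 56·120·(-4) = −191 + 4160 − 26320 + 47040 + 8400 − 26880 = 6209.

6209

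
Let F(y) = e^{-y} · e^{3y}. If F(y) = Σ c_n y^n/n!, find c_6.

The EGF product rule gives c_6 = Σ_{k_1+k_2=6} C(6; k_1,k_2) · ∏ g_i(k_i), where e^{-y} gives (-1)^k; e^{3y} gives (3)^k.
g_1(k) for k = 0…6: 1, -1, 1, -1, 1, -1, 1.
g_2(k) for k = 0…6: 1, 3, 9, 27, 81, 243, 729.
c_6 = Σ_k C(6,k)·g_1(k)·g_2(6−k) = 1·1·729 + 6·(-1)·243 + 15·1·81 + 20·(-1)·27 + 15·1·9 + 6·(-1)·3 + 1·1·1 = 729 − 1458 + 1215 − 540 + 135 − 18 + 1 = 64.

64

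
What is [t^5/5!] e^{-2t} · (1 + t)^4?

48

The EGF product rule gives c_5 = Σ_{k_1+k_2=5} C(5; k_1,k_2) · ∏ g_i(k_i), where e^{-2t} gives (-2)^k; (1+t)^4 gives the falling factorial (4)_k.
g_1(k) for k = 0…5: 1, -2, 4, -8, 16, -32.
g_2(k) for k = 0…5: 1, 4, 12, 24, 24, 0.
c_5 = Σ_k C(5,k)·g_1(k)·g_2(5−k) = 5·(-2)·24 + 10·4·24 + 10·(-8)·12 + 5·16·4 + 1·(-32)·1 = −240 + 960 − 960 + 320 − 32 = 48.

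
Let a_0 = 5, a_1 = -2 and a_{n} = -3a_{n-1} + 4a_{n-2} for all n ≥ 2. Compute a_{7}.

-22934

The ordinary generating function has denominator 1 + 3t - 4t^2.
Iterating the recurrence: a_0,…,a_{7} = 5, -2, 26, -86, 362, -1430, 5738, -22934.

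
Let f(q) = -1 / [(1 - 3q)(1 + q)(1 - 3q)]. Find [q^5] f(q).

The denominator gives the recurrence a_n = 5a_(n−1) − 3a_(n−2) − 9a_(n−3) for n ≥ 3; the numerator fixes a_0 = -1, a_1 = -5, a_2 = -22.
Iterating: -1, -5, -22, -86, -319, -1139, so a_5 = -1139.

-1139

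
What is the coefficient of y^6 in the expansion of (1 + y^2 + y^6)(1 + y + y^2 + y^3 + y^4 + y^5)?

2

(1 + y^2 + y^6) has coefficients 1,0,1,0,0,0,1 for degrees 0…6.
(1 + y + y^2 + y^3 + y^4 + y^5) has coefficients 1,1,1,1,1,1,0 for degrees 0…6.
[y^6] = 1·0 + 1·1 + 1·1 = 2.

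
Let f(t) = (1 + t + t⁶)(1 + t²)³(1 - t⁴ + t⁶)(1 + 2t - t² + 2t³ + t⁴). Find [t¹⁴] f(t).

(1 + t + t⁶) has coefficients 1,1,0,0,0,0,1 for degrees 0…6.
(1 + t²)³ has coefficients 1,0,3,0,3,0,1,0,0,0,0,0,0,0,0 for degrees 0…14.
Multiplying by (1 - t⁴ + t⁶) gives running coefficients 1,0,3,0,2,0,-1,0,0,0,2,0,1,0,0 for degrees 0…14.
Finally multiplying by (1 + 2t - t² + 2t³ + t⁴), the product of all factors after the first has coefficients 1,2,2,8,0,10,0,2,3,-2,1,4,-1,6,1 for degrees 0…14.
[t¹⁴] = 1·1 + 1·6 + 1·3 = 10.

10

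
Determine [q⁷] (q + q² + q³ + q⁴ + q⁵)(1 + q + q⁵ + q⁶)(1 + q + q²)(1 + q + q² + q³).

24

(q + q² + q³ + q⁴ + q⁵) has coefficients 0,1,1,1,1,1 for degrees 0…5.
(1 + q + q⁵ + q⁶) has coefficients 1,1,0,0,0,1,1,0 for degrees 0…7.
Multiplying by (1 + q + q²) gives running coefficients 1,2,2,1,0,1,2,2 for degrees 0…7.
Finally multiplying by (1 + q + q² + q³), the product of all factors after the first has coefficients 1,3,5,6,5,4,4,5 for degrees 0…7.
[q⁷] = 1·4 + 1·4 + 1·5 + 1·6 + 1·5 = 24.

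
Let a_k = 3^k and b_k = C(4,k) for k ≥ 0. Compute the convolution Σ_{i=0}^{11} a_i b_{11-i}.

559872

This is [x^11] in the product of the two ordinary generating functions.
Σ = 1·0 + 3·0 + 9·0 + 27·0 + 81·0 + 243·0 + 729·0 + 2187·1 + 6561·4 + 19683·6 + 59049·4 + 177147·1 = 559872.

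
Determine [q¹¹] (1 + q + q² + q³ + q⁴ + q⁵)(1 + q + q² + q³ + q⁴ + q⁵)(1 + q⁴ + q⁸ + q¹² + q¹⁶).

(1 + q + q² + q³ + q⁴ + q⁵) has coefficients 1,1,1,1,1,1 for degrees 0…5.
(1 + q + q² + q³ + q⁴ + q⁵) has coefficients 1,1,1,1,1,1,0,0,0,0,0,0 for degrees 0…11.
Finally multiplying by (1 + q⁴ + q⁸ + q¹² + q¹⁶), the product of all factors after the first has coefficients 1,1,1,1,2,2,1,1,2,2,1,1 for degrees 0…11.
[q¹¹] = 1·1 + 1·1 + 1·2 + 1·2 + 1·1 + 1·1 = 8.

8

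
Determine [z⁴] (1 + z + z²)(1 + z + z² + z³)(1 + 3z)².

47

(1 + z + z²) has coefficients 1,1,1 for degrees 0…2.
(1 + z + z² + z³) has coefficients 1,1,1,1,0 for degrees 0…4.
Finally multiplying by (1 + 3z)², the product of all factors after the first has coefficients 1,7,16,16,15 for degrees 0…4.
[z⁴] = 1·15 + 1·16 + 1·16 = 47.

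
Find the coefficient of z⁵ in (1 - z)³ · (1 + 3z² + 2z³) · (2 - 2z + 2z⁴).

-6

(1 - z)³ has coefficients 1,-3,3,-1 for degrees 0…3.
(1 + 3z² + 2z³) has coefficients 1,0,3,2,0,0 for degrees 0…5.
Finally multiplying by (2 - 2z + 2z⁴), the product of all factors after the first has coefficients 2,-2,6,-2,-2,0 for degrees 0…5.
[z⁵] = 1·0 − 3·(-2) + 3·(-2) − 1·6 = -6.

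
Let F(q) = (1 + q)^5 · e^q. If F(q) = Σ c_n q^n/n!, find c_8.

The EGF product rule gives c_8 = Σ_{k_1+k_2=8} C(8; k_1,k_2) · ∏ g_i(k_i), where (1+q)^5 gives the falling factorial (5)_k; e^q gives (1)^k.
g_1(k) for k = 0…8: 1, 5, 20, 60, 120, 120, 0, 0, 0.
g_2(k) for k = 0…8: 1, 1, 1, 1, 1, 1, 1, 1, 1.
c_8 = Σ_k C(8,k)·g_1(k)·g_2(8−k) = 1·1·1 + 8·5·1 + 28·20·1 + 56·60·1 + 70·120·1 + 56·120·1 = 1 + 40 + 560 + 3360 + 8400 + 6720 = 19081.

19081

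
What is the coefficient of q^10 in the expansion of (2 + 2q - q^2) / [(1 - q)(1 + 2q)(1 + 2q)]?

The denominator gives the recurrence a_n = −3a_(n−1) + 4a_(n−3) for n ≥ 3; the numerator fixes a_0 = 2, a_1 = -4, a_2 = 11.
Iterating: 2, -4, 11, -25, 59, -133, 299, -661, 1451, -3157, 6827, so a_10 = 6827.

6827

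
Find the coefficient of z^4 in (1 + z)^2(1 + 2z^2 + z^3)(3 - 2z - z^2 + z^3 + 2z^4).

3

(1 + z)^2 has coefficients 1,2,1 for degrees 0…2.
(1 + 2z^2 + z^3) has coefficients 1,0,2,1,0 for degrees 0…4.
Finally multiplying by (3 - 2z - z^2 + z^3 + 2z^4), the product of all factors after the first has coefficients 3,-2,5,0,-2 for degrees 0…4.
[z^4] = 1·(-2) + 2·0 + 1·5 = 3.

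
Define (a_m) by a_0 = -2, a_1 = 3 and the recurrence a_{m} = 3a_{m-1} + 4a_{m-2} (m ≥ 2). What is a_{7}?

3279

The ordinary generating function has denominator 1 - 3y - 4y^2.
Iterating the recurrence: a_0,…,a_{7} = -2, 3, 1, 15, 49, 207, 817, 3279.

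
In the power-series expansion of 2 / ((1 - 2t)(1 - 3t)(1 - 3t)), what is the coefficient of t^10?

3196838

The denominator gives the recurrence a_n = 8a_(n−1) − 21a_(n−2) + 18a_(n−3) for n ≥ 3; the numerator fixes a_0 = 2, a_1 = 16, a_2 = 86.
Iterating: 2, 16, 86, 388, 1586, 6088, 22382, 79756, 277610, 948880, 3196838, so a_10 = 3196838.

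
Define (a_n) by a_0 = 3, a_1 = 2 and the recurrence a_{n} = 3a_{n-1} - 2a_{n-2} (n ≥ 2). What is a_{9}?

The ordinary generating function has denominator 1 - 3z + 2z^2.
Iterating the recurrence: a_0,…,a_{9} = 3, 2, 0, -4, -12, -28, -60, -124, -252, -508.

-508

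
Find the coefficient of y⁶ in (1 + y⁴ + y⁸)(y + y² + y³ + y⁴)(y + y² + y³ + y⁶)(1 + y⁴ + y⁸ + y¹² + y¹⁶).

(1 + y⁴ + y⁸) has coefficients 1,0,0,0,1,0,0 for degrees 0…6.
(y + y² + y³ + y⁴) has coefficients 0,1,1,1,1,0,0 for degrees 0…6.
Multiplying by (y + y² + y³ + y⁶) gives running coefficients 0,0,1,2,3,3,2 for degrees 0…6.
Finally multiplying by (1 + y⁴ + y⁸ + y¹² + y¹⁶), the product of all factors after the first has coefficients 0,0,1,2,3,3,3 for degrees 0…6.
[y⁶] = 1·3 + 1·1 = 4.

4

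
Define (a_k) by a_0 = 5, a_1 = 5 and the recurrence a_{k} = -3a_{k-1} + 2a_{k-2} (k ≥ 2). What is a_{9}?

The ordinary generating function has denominator 1 + 3y - 2y^2.
Iterating the recurrence: a_0,…,a_{9} = 5, 5, -5, 25, -85, 305, -1085, 3865, -13765, 49025.

49025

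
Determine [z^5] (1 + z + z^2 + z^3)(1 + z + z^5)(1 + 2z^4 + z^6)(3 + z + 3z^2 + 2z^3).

28

(1 + z + z^2 + z^3) has coefficients 1,1,1,1 for degrees 0…3.
(1 + z + z^5) has coefficients 1,1,0,0,0,1 for degrees 0…5.
Multiplying by (1 + 2z^4 + z^6) gives running coefficients 1,1,0,0,2,3 for degrees 0…5.
Finally multiplying by (3 + z + 3z^2 + 2z^3), the product of all factors after the first has coefficients 3,4,4,5,8,11 for degrees 0…5.
[z^5] = 1·11 + 1·8 + 1·5 + 1·4 = 28.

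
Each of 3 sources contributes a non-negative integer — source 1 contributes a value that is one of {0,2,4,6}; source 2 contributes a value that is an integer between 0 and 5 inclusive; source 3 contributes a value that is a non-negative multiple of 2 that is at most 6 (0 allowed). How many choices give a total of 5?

6

The generating function for the choices is (1 + x² + x⁴ + x⁶)·(1 + x + x² + x³ + x⁴ + x⁵)·(1 + x² + x⁴ + x⁶); the count is [x⁵].
(1 + x² + x⁴ + x⁶) has coefficients 1,0,1,0,1,0 for degrees 0…5.
(1 + x + x² + x³ + x⁴ + x⁵) has coefficients 1,1,1,1,1,1 for degrees 0…5.
Finally multiplying by (1 + x² + x⁴ + x⁶), the product of all factors after the first has coefficients 1,1,2,2,3,3 for degrees 0…5.
[x⁵] = 1·3 + 1·2 + 1·1 = 6.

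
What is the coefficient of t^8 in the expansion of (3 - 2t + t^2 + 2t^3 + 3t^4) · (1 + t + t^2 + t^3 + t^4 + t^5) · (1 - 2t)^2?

(3 - 2t + t^2 + 2t^3 + 3t^4) has coefficients 3,-2,1,2,3 for degrees 0…4.
(1 + t + t^2 + t^3 + t^4 + t^5) has coefficients 1,1,1,1,1,1,0,0,0 for degrees 0…8.
Finally multiplying by (1 - 2t)^2, the product of all factors after the first has coefficients 1,-3,1,1,1,1,0,4,0 for degrees 0…8.
[t^8] = 3·0 − 2·4 + 1·0 + 2·1 + 3·1 = -3.

-3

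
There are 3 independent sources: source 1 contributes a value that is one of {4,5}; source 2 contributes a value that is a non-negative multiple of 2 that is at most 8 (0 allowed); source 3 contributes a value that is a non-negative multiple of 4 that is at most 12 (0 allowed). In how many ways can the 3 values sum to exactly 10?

2

The generating function for the choices is (t^4 + t^5)·(1 + t^2 + t^4 + t^6 + t^8)·(1 + t^4 + t^8 + t^12); the count is [t^10].
(t^4 + t^5) has coefficients 0,0,0,0,1,1 for degrees 0…5.
(1 + t^2 + t^4 + t^6 + t^8) has coefficients 1,0,1,0,1,0,1,0,1,0,0 for degrees 0…10.
Finally multiplying by (1 + t^4 + t^8 + t^12), the product of all factors after the first has coefficients 1,0,1,0,2,0,2,0,3,0,2 for degrees 0…10.
[t^10] = 1·2 + 1·0 = 2.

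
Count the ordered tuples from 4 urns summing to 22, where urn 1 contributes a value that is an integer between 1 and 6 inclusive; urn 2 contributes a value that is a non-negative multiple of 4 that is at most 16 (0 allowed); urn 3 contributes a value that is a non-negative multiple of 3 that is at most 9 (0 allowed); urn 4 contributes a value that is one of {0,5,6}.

17

The generating function for the choices is (t + t^2 + t^3 + t^4 + t^5 + t^6)·(1 + t^4 + t^8 + t^12 + t^16)·(1 + t^3 + t^6 + t^9)·(1 + t^5 + t^6); the count is [t^22].
(t + t^2 + t^3 + t^4 + t^5 + t^6) has coefficients 0,1,1,1,1,1,1 for degrees 0…6.
(1 + t^4 + t^8 + t^12 + t^16) has coefficients 1,0,0,0,1,0,0,0,1,0,0,0,1,0,0,0,1,0,0,0,0,0,0 for degrees 0…22.
Multiplying by (1 + t^3 + t^6 + t^9) gives running coefficients 1,0,0,1,1,0,1,1,1,1,1,1,1,1,1,1,1,1,1,1,0,1,1 for degrees 0…22.
Finally multiplying by (1 + t^5 + t^6), the product of all factors after the first has coefficients 1,0,0,1,1,1,2,1,2,3,2,2,3,3,3,3,3,3,3,3,2,3,3 for degrees 0…22.
[t^22] = 1·3 + 1·2 + 1·3 + 1·3 + 1·3 + 1·3 = 17.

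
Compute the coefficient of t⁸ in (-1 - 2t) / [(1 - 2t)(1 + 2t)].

The denominator gives the recurrence a_n = 4a_(n−2) for n ≥ 3; the numerator fixes a_0 = -1, a_1 = -2, a_2 = -4.
Iterating: -1, -2, -4, -8, -16, -32, -64, -128, -256, so a_8 = -256.

-256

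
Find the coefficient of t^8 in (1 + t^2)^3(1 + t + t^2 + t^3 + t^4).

4

(1 + t^2)^3 has coefficients 1,0,3,0,3,0,1 for degrees 0…6.
(1 + t + t^2 + t^3 + t^4) has coefficients 1,1,1,1,1,0,0,0,0 for degrees 0…8.
[t^8] = 1·0 + 3·0 + 3·1 + 1·1 = 4.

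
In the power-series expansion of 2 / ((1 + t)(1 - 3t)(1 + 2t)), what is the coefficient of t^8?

6314

The denominator gives the recurrence a_n = 7a_(n−2) + 6a_(n−3) for n ≥ 3; the numerator fixes a_0 = 2, a_1 = 0, a_2 = 14.
Iterating: 2, 0, 14, 12, 98, 168, 758, 1764, 6314, so a_8 = 6314.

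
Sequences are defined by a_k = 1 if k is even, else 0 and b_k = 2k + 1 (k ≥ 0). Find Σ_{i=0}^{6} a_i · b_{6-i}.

The convolution is the t^6 coefficient of A(t)B(t).
Σ = 1·13 + 0·11 + 1·9 + 0·7 + 1·5 + 0·3 + 1·1 = 28.

28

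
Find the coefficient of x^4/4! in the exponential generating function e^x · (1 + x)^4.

209

The EGF product rule gives c_4 = Σ_{k_1+k_2=4} C(4; k_1,k_2) · ∏ g_i(k_i), where e^x gives (1)^k; (1+x)^4 gives the falling factorial (4)_k.
g_1(k) for k = 0…4: 1, 1, 1, 1, 1.
g_2(k) for k = 0…4: 1, 4, 12, 24, 24.
c_4 = Σ_k C(4,k)·g_1(k)·g_2(4−k) = 1·1·24 + 4·1·24 + 6·1·12 + 4·1·4 + 1·1·1 = 24 + 96 + 72 + 16 + 1 = 209.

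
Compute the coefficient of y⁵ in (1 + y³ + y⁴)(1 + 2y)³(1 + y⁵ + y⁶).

(1 + y³ + y⁴) has coefficients 1,0,0,1,1 for degrees 0…4.
(1 + 2y)³ has coefficients 1,6,12,8,0,0 for degrees 0…5.
Finally multiplying by (1 + y⁵ + y⁶), the product of all factors after the first has coefficients 1,6,12,8,0,1 for degrees 0…5.
[y⁵] = 1·1 + 1·12 + 1·6 = 19.

19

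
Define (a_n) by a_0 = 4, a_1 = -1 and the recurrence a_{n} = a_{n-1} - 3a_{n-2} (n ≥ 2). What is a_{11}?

The ordinary generating function has denominator 1 - q + 3q^2.
Iterating the recurrence: a_0,…,a_{11} = 4, -1, -13, -10, 29, 59, -28, -205, -121, 494, 857, -625.

-625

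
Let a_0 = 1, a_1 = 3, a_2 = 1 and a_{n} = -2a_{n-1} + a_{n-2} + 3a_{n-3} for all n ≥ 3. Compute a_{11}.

-152

The ordinary generating function has denominator 1 + 2y - y^2 - 3y^3.
Iterating the recurrence: a_0,…,a_{11} = 1, 3, 1, 4, 2, 3, 8, -7, 31, -45, 100, -152.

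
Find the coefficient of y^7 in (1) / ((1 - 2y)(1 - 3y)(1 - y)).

9330

Partial fractions give a closed form: a_n = (-4)·2^n + (9/2)·3^n + (1/2)·1^n.
At n = 7: a_7 = 9330.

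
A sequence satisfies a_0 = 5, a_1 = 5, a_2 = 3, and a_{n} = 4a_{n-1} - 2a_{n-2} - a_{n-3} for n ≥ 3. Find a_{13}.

-1340395

The ordinary generating function has denominator 1 - 4z + 2z^2 + z^3.
Iterating the recurrence: a_0,…,a_{13} = 5, 5, 3, -3, -23, -89, -307, -1027, -3405, -11259, -37199, -122873, -405835, -1340395.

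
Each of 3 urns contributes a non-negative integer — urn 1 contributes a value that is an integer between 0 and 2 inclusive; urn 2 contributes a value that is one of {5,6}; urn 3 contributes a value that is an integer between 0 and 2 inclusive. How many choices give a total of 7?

The generating function for the choices is (1 + x + x²)·(x⁵ + x⁶)·(1 + x + x²); the count is [x⁷].
(1 + x + x²) has coefficients 1,1,1 for degrees 0…2.
(x⁵ + x⁶) has coefficients 0,0,0,0,0,1,1,0 for degrees 0…7.
Finally multiplying by (1 + x + x²), the product of all factors after the first has coefficients 0,0,0,0,0,1,2,2 for degrees 0…7.
[x⁷] = 1·2 + 1·2 + 1·1 = 5.

5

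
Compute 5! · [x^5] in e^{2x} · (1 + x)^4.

2512

The EGF product rule gives c_5 = Σ_{k_1+k_2=5} C(5; k_1,k_2) · ∏ g_i(k_i), where e^{2x} gives (2)^k; (1+x)^4 gives the falling factorial (4)_k.
g_1(k) for k = 0…5: 1, 2, 4, 8, 16, 32.
g_2(k) for k = 0…5: 1, 4, 12, 24, 24, 0.
c_5 = Σ_k C(5,k)·g_1(k)·g_2(5−k) = 5·2·24 + 10·4·24 + 10·8·12 + 5·16·4 + 1·32·1 = 240 + 960 + 960 + 320 + 32 = 2512.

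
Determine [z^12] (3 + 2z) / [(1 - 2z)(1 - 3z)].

5813083

Partial fractions give a closed form: a_n = (-8)·2^n + (11)·3^n.
At n = 12: a_12 = 5813083.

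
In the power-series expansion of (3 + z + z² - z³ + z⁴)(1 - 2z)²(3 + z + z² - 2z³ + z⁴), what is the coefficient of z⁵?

-45

(3 + z + z² - z³ + z⁴) has coefficients 3,1,1,-1,1 for degrees 0…4.
(1 - 2z)² has coefficients 1,-4,4,0,0,0 for degrees 0…5.
Finally multiplying by (3 + z + z² - 2z³ + z⁴), the product of all factors after the first has coefficients 3,-11,9,-2,13,-12 for degrees 0…5.
[z⁵] = 3·(-12) + 1·13 + 1·(-2) − 1·9 + 1·(-11) = -45.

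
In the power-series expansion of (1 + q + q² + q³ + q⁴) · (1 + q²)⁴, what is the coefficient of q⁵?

(1 + q + q² + q³ + q⁴) has coefficients 1,1,1,1,1 for degrees 0…4.
(1 + q²)⁴ has coefficients 1,0,4,0,6,0 for degrees 0…5.
[q⁵] = 1·0 + 1·6 + 1·0 + 1·4 + 1·0 = 10.

10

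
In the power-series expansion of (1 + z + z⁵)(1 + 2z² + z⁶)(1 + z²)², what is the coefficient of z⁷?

7

(1 + z + z⁵) has coefficients 1,1,0,0,0,1 for degrees 0…5.
(1 + 2z² + z⁶) has coefficients 1,0,2,0,0,0,1,0 for degrees 0…7.
Finally multiplying by (1 + z²)², the product of all factors after the first has coefficients 1,0,4,0,5,0,3,0 for degrees 0…7.
[z⁷] = 1·0 + 1·3 + 1·4 = 7.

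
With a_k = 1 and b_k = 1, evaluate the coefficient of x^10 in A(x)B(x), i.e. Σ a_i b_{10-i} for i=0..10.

11

This is [x^10] in the product of the two ordinary generating functions.
Σ = 1·1 + 1·1 + 1·1 + 1·1 + 1·1 + 1·1 + 1·1 + 1·1 + 1·1 + 1·1 + 1·1 = 11.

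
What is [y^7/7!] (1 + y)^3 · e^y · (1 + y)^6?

1047376

The EGF product rule gives c_7 = Σ_{k_1+k_2+k_3=7} C(7; k_1,k_2,k_3) · ∏ g_i(k_i), where (1+y)^3 gives the falling factorial (3)_k; e^y gives (1)^k; (1+y)^6 gives the falling factorial (6)_k.
g_1(k) for k = 0…7: 1, 3, 6, 6, 0, 0, 0, 0.
g_2(k) for k = 0…7: 1, 1, 1, 1, 1, 1, 1, 1.
g_3(k) for k = 0…7: 1, 6, 30, 120, 360, 720, 720, 0.
First combine the last two factors: h(k) = Σ_j C(k,j)·g_2(j)·g_3(k−j) for k = 0…7: 1, 7, 43, 229, 1045, 4051, 13327, 37633.
c_7 = Σ_k C(7,k)·g_1(k)·h(7−k) = 1·1·37633 + 7·3·13327 + 21·6·4051 + 35·6·1045 = 37633 + 279867 + 510426 + 219450 = 1047376.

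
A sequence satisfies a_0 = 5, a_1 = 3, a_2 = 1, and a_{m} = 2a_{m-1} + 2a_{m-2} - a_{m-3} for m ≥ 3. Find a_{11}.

4623

The ordinary generating function has denominator 1 - 2x - 2x^2 + x^3.
Iterating the recurrence: a_0,…,a_{11} = 5, 3, 1, 3, 5, 15, 37, 99, 257, 675, 1765, 4623.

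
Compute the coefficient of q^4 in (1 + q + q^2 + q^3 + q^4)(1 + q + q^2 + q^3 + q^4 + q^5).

(1 + q + q^2 + q^3 + q^4) has coefficients 1,1,1,1,1 for degrees 0…4.
(1 + q + q^2 + q^3 + q^4 + q^5) has coefficients 1,1,1,1,1 for degrees 0…4.
[q^4] = 1·1 + 1·1 + 1·1 + 1·1 + 1·1 = 5.

5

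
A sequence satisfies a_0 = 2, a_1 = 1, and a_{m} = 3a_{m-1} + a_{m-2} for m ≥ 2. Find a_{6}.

578

The ordinary generating function has denominator 1 - 3y - y^2.
Iterating the recurrence: a_0,…,a_{6} = 2, 1, 5, 16, 53, 175, 578.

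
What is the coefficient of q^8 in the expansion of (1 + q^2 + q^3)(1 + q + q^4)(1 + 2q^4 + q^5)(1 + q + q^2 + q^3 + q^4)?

(1 + q^2 + q^3) has coefficients 1,0,1,1 for degrees 0…3.
(1 + q + q^4) has coefficients 1,1,0,0,1,0,0,0,0 for degrees 0…8.
Multiplying by (1 + 2q^4 + q^5) gives running coefficients 1,1,0,0,3,3,1,0,2 for degrees 0…8.
Finally multiplying by (1 + q + q^2 + q^3 + q^4), the product of all factors after the first has coefficients 1,2,2,2,5,7,7,7,9 for degrees 0…8.
[q^8] = 1·9 + 1·7 + 1·7 = 23.

23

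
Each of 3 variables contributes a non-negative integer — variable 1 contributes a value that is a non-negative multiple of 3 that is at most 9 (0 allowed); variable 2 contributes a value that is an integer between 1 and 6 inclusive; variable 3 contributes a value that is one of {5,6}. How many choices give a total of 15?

4

The generating function for the choices is (1 + t^3 + t^6 + t^9)·(t + t^2 + t^3 + t^4 + t^5 + t^6)·(t^5 + t^6); the count is [t^15].
(1 + t^3 + t^6 + t^9) has coefficients 1,0,0,1,0,0,1,0,0,1 for degrees 0…9.
(t + t^2 + t^3 + t^4 + t^5 + t^6) has coefficients 0,1,1,1,1,1,1,0,0,0,0,0,0,0,0,0 for degrees 0…15.
Finally multiplying by (t^5 + t^6), the product of all factors after the first has coefficients 0,0,0,0,0,0,1,2,2,2,2,2,1,0,0,0 for degrees 0…15.
[t^15] = 1·0 + 1·1 + 1·2 + 1·1 = 4.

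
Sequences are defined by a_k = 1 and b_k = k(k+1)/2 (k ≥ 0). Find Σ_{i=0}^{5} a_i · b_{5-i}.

Write out a_i and b_{5-i} for i = 0,…,5 and sum the products.
Σ = 1·15 + 1·10 + 1·6 + 1·3 + 1·1 + 1·0 = 35.

35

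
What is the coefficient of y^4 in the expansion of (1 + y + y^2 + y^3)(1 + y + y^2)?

2

(1 + y + y^2 + y^3) has coefficients 1,1,1,1 for degrees 0…3.
(1 + y + y^2) has coefficients 1,1,1,0,0 for degrees 0…4.
[y^4] = 1·0 + 1·0 + 1·1 + 1·1 = 2.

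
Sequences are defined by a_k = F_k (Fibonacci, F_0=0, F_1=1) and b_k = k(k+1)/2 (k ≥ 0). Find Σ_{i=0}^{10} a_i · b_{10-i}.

This is [x^10] in the product of the two ordinary generating functions.
Σ = 0·55 + 1·45 + 1·36 + 2·28 + 3·21 + 5·15 + 8·10 + 13·6 + 21·3 + 34·1 + 55·0 = 530.

530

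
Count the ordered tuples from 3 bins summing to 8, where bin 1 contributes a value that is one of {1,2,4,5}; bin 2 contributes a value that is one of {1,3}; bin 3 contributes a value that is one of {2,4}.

The generating function for the choices is (q + q² + q⁴ + q⁵)·(q + q³)·(q² + q⁴); the count is [q⁸].
(q + q² + q⁴ + q⁵) has coefficients 0,1,1,0,1,1 for degrees 0…5.
(q + q³) has coefficients 0,1,0,1,0,0,0,0,0 for degrees 0…8.
Finally multiplying by (q² + q⁴), the product of all factors after the first has coefficients 0,0,0,1,0,2,0,1,0 for degrees 0…8.
[q⁸] = 1·1 + 1·0 + 1·0 + 1·1 = 2.

2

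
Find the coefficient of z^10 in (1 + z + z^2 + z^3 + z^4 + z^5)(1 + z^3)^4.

10

(1 + z + z^2 + z^3 + z^4 + z^5) has coefficients 1,1,1,1,1,1 for degrees 0…5.
(1 + z^3)^4 has coefficients 1,0,0,4,0,0,6,0,0,4,0 for degrees 0…10.
[z^10] = 1·0 + 1·4 + 1·0 + 1·0 + 1·6 + 1·0 = 10.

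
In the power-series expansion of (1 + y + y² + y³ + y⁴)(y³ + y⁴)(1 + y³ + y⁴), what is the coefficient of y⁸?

5

(1 + y + y² + y³ + y⁴) has coefficients 1,1,1,1,1 for degrees 0…4.
(y³ + y⁴) has coefficients 0,0,0,1,1,0,0,0,0 for degrees 0…8.
Finally multiplying by (1 + y³ + y⁴), the product of all factors after the first has coefficients 0,0,0,1,1,0,1,2,1 for degrees 0…8.
[y⁸] = 1·1 + 1·2 + 1·1 + 1·0 + 1·1 = 5.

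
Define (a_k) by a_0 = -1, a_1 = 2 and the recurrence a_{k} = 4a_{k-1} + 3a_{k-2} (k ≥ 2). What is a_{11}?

5568458

The ordinary generating function has denominator 1 - 4y - 3y^2.
Iterating the recurrence: a_0,…,a_{11} = -1, 2, 5, 26, 119, 554, 2573, 11954, 55535, 258002, 1198613, 5568458.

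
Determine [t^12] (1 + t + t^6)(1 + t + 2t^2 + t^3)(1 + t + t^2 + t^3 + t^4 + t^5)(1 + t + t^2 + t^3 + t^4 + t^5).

(1 + t + t^6) has coefficients 1,1,0,0,0,0,1 for degrees 0…6.
(1 + t + 2t^2 + t^3) has coefficients 1,1,2,1,0,0,0,0,0,0,0,0,0 for degrees 0…12.
Multiplying by (1 + t + t^2 + t^3 + t^4 + t^5) gives running coefficients 1,2,4,5,5,5,4,3,1,0,0,0,0 for degrees 0…12.
Finally multiplying by (1 + t + t^2 + t^3 + t^4 + t^5), the product of all factors after the first has coefficients 1,3,7,12,17,22,25,26,23,18,13,8,4 for degrees 0…12.
[t^12] = 1·4 + 1·8 + 1·25 = 37.

37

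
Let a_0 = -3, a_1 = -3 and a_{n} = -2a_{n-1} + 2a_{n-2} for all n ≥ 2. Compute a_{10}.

The ordinary generating function has denominator 1 + 2q - 2q^2.
Iterating the recurrence: a_0,…,a_{10} = -3, -3, 0, -6, 12, -36, 96, -264, 720, -1968, 5376.

5376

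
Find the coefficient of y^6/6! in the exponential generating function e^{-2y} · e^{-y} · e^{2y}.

The EGF product rule gives c_6 = Σ_{k_1+k_2+k_3=6} C(6; k_1,k_2,k_3) · ∏ g_i(k_i), where e^{-2y} gives (-2)^k; e^{-y} gives (-1)^k; e^{2y} gives (2)^k.
g_1(k) for k = 0…6: 1, -2, 4, -8, 16, -32, 64.
g_2(k) for k = 0…6: 1, -1, 1, -1, 1, -1, 1.
g_3(k) for k = 0…6: 1, 2, 4, 8, 16, 32, 64.
First combine the last two factors: h(k) = Σ_j C(k,j)·g_2(j)·g_3(k−j) for k = 0…6: 1, 1, 1, 1, 1, 1, 1.
c_6 = Σ_k C(6,k)·g_1(k)·h(6−k) = 1·1·1 + 6·(-2)·1 + 15·4·1 + 20·(-8)·1 + 15·16·1 + 6·(-32)·1 + 1·64·1 = 1 − 12 + 60 − 160 + 240 − 192 + 64 = 1.

1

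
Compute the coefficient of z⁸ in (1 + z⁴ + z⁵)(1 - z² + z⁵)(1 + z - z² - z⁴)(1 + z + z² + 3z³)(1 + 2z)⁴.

-3

(1 + z⁴ + z⁵) has coefficients 1,0,0,0,1,1 for degrees 0…5.
(1 - z² + z⁵) has coefficients 1,0,-1,0,0,1,0,0,0 for degrees 0…8.
Multiplying by (1 + z - z² - z⁴) gives running coefficients 1,1,-2,-1,0,1,2,-1,0 for degrees 0…8.
Multiplying by (1 + z + z² + 3z³) gives running coefficients 1,2,0,1,0,-6,0,2,4 for degrees 0…8.
Finally multiplying by (1 + 2z)⁴, the product of all factors after the first has coefficients 1,10,40,81,88,50,-16,-126,-172 for degrees 0…8.
[z⁸] = 1·(-172) + 1·88 + 1·81 = -3.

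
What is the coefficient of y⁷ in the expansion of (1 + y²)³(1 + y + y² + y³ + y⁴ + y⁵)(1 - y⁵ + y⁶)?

4

(1 + y²)³ has coefficients 1,0,3,0,3,0,1 for degrees 0…6.
(1 + y + y² + y³ + y⁴ + y⁵) has coefficients 1,1,1,1,1,1,0,0 for degrees 0…7.
Finally multiplying by (1 - y⁵ + y⁶), the product of all factors after the first has coefficients 1,1,1,1,1,0,0,0 for degrees 0…7.
[y⁷] = 1·0 + 3·0 + 3·1 + 1·1 = 4.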